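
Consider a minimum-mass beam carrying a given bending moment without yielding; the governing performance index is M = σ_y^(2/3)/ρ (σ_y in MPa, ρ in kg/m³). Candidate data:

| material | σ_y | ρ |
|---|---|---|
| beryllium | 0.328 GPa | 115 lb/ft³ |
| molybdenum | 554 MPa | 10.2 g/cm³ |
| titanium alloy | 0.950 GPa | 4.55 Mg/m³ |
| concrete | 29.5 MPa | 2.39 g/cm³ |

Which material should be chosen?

After converting to SI:
  beryllium: σ_y = 328.0 MPa, ρ = 1842 kg/m³
  molybdenum: σ_y = 554.0 MPa, ρ = 10200 kg/m³
  titanium alloy: σ_y = 950.0 MPa, ρ = 4550 kg/m³
  concrete: σ_y = 29.50 MPa, ρ = 2390 kg/m³
  beryllium: M = 25.8×10⁻³
  titanium alloy: M = 21.2×10⁻³
  molybdenum: M = 6.61×10⁻³
  concrete: M = 3.99×10⁻³
Beryllium has the largest M.

beryllium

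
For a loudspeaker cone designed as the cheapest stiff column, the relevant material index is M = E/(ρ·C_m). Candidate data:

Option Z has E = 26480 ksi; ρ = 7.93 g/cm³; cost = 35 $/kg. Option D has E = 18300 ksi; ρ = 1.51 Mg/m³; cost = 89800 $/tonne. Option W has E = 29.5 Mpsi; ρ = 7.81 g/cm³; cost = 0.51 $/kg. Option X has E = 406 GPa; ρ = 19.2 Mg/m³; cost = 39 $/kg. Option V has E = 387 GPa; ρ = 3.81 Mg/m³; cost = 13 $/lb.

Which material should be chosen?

Normalizing units and computing the index:
  option Z: E = 182.6 GPa, ρ = 7930 kg/m³, cost = 35.00 $/kg
  option D: E = 126.2 GPa, ρ = 1510 kg/m³, cost = 89.80 $/kg
  option W: E = 203.4 GPa, ρ = 7810 kg/m³, cost = 0.5100 $/kg
  option X: E = 406.0 GPa, ρ = 19200 kg/m³, cost = 39.00 $/kg
  option V: E = 387.0 GPa, ρ = 3810 kg/m³, cost = 28.66 $/kg
  option W: M = 51.1 MN·m per $
  option V: M = 3.54 MN·m per $
  option D: M = 0.931 MN·m per $
  option Z: M = 0.658 MN·m per $
  option X: M = 0.542 MN·m per $
The maximum is for option W.

option W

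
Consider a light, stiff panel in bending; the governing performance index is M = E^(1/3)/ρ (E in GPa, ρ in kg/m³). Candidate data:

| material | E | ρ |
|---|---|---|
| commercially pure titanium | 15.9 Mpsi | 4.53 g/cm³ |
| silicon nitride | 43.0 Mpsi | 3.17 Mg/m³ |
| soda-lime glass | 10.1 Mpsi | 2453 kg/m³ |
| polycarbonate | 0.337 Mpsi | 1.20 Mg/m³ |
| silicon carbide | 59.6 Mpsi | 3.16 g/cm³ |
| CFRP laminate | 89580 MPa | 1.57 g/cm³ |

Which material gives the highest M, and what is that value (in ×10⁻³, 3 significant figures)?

After converting to SI:
  commercially pure titanium: E = 109.6 GPa, ρ = 4530 kg/m³
  silicon nitride: E = 296.5 GPa, ρ = 3170 kg/m³
  soda-lime glass: E = 69.64 GPa, ρ = 2453 kg/m³
  polycarbonate: E = 2.324 GPa, ρ = 1200 kg/m³
  silicon carbide: E = 410.9 GPa, ρ = 3160 kg/m³
  CFRP laminate: E = 89.58 GPa, ρ = 1570 kg/m³
  CFRP laminate: M = 2.85×10⁻³
  silicon carbide: M = 2.35×10⁻³
  silicon nitride: M = 2.10×10⁻³
  soda-lime glass: M = 1.68×10⁻³
  polycarbonate: M = 1.10×10⁻³
  commercially pure titanium: M = 1.06×10⁻³
CFRP laminate has the largest M.

CFRP laminate, M = 2.85×10⁻³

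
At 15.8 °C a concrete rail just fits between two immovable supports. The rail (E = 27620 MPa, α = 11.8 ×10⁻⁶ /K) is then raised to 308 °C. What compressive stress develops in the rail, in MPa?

E = 27620 MPa = 27.62 GPa.
ΔT = 292.2 K. Constrained thermal stress σ = E·α·ΔT = 27.62×10³ MPa × 11.8×10⁻⁶ × 292.2 = 95.2 MPa (compressive).

95.2 MPa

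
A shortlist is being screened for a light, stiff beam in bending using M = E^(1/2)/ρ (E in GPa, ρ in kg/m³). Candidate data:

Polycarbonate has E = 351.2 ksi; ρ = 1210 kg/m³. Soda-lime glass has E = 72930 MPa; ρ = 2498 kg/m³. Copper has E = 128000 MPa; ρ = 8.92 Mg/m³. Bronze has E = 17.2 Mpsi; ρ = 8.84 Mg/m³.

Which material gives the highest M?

Putting every candidate on a common basis:
  polycarbonate: E = 2.421 GPa, ρ = 1210 kg/m³
  soda-lime glass: E = 72.93 GPa, ρ = 2498 kg/m³
  copper: E = 128.0 GPa, ρ = 8920 kg/m³
  bronze: E = 118.6 GPa, ρ = 8840 kg/m³
  soda-lime glass: M = 3.42×10⁻³
  polycarbonate: M = 1.29×10⁻³
  copper: M = 1.27×10⁻³
  bronze: M = 1.23×10⁻³
The maximum is for soda-lime glass.

soda-lime glass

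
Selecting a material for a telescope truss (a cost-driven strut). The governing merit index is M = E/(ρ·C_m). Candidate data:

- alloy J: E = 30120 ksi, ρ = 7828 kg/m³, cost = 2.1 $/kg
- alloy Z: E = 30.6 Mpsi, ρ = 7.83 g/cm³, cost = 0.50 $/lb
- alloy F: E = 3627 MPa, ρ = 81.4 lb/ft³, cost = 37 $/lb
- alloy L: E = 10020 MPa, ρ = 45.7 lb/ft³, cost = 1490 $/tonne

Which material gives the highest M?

alloy Z

In SI units:
  alloy J: E = 207.7 GPa, ρ = 7828 kg/m³, cost = 2.100 $/kg
  alloy Z: E = 211.0 GPa, ρ = 7830 kg/m³, cost = 1.102 $/kg
  alloy F: E = 3.627 GPa, ρ = 1304 kg/m³, cost = 81.57 $/kg
  alloy L: E = 10.02 GPa, ρ = 732.0 kg/m³, cost = 1.490 $/kg
  alloy Z: M = 24.4 MN·m per $
  alloy J: M = 12.6 MN·m per $
  alloy L: M = 9.19 MN·m per $
  alloy F: M = 0.0341 MN·m per $
Alloy Z ranks first.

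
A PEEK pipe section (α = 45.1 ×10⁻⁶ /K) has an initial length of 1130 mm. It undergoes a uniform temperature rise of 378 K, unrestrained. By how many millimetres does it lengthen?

19.3 mm

ΔL = α·L₀·ΔT = 45.1×10⁻⁶ × 1130 mm × 378.0 K = 19.3 mm.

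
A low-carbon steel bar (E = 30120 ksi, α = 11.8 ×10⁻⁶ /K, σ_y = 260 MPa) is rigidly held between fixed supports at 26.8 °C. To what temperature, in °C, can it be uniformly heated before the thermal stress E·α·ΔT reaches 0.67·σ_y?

E = 30120 ksi = 207.7 GPa.
E·α·ΔT = 174.2 MPa ⇒ ΔT = 174.2 / (207.7×10³ × 11.8×10⁻⁶) = 71.09 K.
T = 26.8 + 71.09 = 97.89 °C.

97.9 °C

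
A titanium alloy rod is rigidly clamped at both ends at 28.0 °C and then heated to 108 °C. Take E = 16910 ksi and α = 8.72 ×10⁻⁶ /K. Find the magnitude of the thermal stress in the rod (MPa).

E = 16910 ksi = 116.6 GPa.
ΔT = 80.00 K. Constrained thermal stress σ = E·α·ΔT = 116.6×10³ MPa × 8.72×10⁻⁶ × 80.00 = 81.3 MPa (compressive).

81.3 MPa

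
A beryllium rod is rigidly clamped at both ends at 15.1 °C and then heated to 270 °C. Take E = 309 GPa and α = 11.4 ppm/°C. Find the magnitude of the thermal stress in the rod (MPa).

898 MPa

ΔT = 254.9 K. Constrained thermal stress σ = E·α·ΔT = 309.0×10³ MPa × 11.4×10⁻⁶ × 254.9 = 898 MPa (compressive).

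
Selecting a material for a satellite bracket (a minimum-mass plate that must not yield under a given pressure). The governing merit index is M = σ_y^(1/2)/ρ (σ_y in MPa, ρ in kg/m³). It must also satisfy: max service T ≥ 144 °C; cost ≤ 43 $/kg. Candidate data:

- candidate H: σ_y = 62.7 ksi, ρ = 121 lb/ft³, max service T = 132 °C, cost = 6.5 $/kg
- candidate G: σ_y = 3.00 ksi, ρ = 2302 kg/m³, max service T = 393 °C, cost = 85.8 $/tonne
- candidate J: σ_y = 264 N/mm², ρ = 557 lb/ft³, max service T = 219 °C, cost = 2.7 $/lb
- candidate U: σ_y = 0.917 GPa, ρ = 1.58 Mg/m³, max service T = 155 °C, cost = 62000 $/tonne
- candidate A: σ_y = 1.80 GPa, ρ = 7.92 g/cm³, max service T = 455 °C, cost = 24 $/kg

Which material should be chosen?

candidate A

Screen on constraints: max service T ≥ 144 °C; cost ≤ 43 $/kg. Survivors: candidate G, candidate J, candidate A.
After converting to SI:
  candidate G: σ_y = 20.68 MPa, ρ = 2302 kg/m³
  candidate J: σ_y = 264.0 MPa, ρ = 8922 kg/m³
  candidate A: σ_y = 1800 MPa, ρ = 7920 kg/m³
  candidate A: M = 5.36×10⁻³
  candidate G: M = 1.98×10⁻³
  candidate J: M = 1.82×10⁻³
Candidate A has the largest M.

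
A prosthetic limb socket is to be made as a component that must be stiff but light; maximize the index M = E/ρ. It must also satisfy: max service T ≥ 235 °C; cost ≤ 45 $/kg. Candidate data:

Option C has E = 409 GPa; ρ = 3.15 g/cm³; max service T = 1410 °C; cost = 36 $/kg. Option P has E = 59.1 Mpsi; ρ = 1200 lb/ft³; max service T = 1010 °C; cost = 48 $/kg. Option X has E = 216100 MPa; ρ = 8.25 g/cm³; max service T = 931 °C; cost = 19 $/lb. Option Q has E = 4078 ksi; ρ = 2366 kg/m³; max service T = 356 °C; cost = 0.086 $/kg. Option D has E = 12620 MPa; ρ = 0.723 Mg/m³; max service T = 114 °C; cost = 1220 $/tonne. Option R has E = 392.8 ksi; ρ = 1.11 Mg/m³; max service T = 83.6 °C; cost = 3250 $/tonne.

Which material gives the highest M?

Screen on constraints: max service T ≥ 235 °C; cost ≤ 45 $/kg. Survivors: option C, option X, option Q.
In SI units:
  option C: E = 409.0 GPa, ρ = 3150 kg/m³
  option X: E = 216.1 GPa, ρ = 8250 kg/m³
  option Q: E = 28.12 GPa, ρ = 2366 kg/m³
  option C: M = 130 MN·m/kg
  option X: M = 26.2 MN·m/kg
  option Q: M = 11.9 MN·m/kg
Highest index: option C.

option C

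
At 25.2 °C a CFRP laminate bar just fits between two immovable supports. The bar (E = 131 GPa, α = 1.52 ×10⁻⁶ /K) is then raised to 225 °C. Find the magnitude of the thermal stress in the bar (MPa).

39.8 MPa

ΔT = 199.8 K. Constrained thermal stress σ = E·α·ΔT = 131.0×10³ MPa × 1.52×10⁻⁶ × 199.8 = 39.8 MPa (compressive).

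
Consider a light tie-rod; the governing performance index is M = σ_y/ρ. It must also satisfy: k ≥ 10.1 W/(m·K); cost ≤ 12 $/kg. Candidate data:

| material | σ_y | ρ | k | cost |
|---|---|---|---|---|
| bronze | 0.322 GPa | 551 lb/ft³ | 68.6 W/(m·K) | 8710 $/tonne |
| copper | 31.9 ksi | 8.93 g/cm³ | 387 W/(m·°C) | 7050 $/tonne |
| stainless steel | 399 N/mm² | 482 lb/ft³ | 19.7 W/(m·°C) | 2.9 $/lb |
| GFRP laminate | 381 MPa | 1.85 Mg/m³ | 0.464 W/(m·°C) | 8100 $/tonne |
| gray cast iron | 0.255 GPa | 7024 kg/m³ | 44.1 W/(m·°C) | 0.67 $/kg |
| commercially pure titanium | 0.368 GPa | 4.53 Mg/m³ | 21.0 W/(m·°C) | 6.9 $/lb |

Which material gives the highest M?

Screen on constraints: k ≥ 10.1 W/(m·K); cost ≤ 12 $/kg. Survivors: bronze, copper, stainless steel, gray cast iron.
Convert each candidate to consistent units, then evaluate M:
  bronze: σ_y = 322.0 MPa, ρ = 8826 kg/m³
  copper: σ_y = 219.9 MPa, ρ = 8930 kg/m³
  stainless steel: σ_y = 399.0 MPa, ρ = 7721 kg/m³
  gray cast iron: σ_y = 255.0 MPa, ρ = 7024 kg/m³
  stainless steel: M = 51.7 kN·m/kg
  bronze: M = 36.5 kN·m/kg
  gray cast iron: M = 36.3 kN·m/kg
  copper: M = 24.6 kN·m/kg
The maximum is for stainless steel.

stainless steel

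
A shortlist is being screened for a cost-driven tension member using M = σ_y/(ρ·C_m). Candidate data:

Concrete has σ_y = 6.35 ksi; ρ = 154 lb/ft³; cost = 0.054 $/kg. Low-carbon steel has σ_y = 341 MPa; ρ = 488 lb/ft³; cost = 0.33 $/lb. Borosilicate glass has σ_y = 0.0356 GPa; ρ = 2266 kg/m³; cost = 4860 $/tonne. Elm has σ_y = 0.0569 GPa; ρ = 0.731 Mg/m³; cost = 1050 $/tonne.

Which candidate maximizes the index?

After converting to SI:
  concrete: σ_y = 43.78 MPa, ρ = 2467 kg/m³, cost = 0.05400 $/kg
  low-carbon steel: σ_y = 341.0 MPa, ρ = 7817 kg/m³, cost = 0.7275 $/kg
  borosilicate glass: σ_y = 35.60 MPa, ρ = 2266 kg/m³, cost = 4.860 $/kg
  elm: σ_y = 56.90 MPa, ρ = 731.0 kg/m³, cost = 1.050 $/kg
  concrete: M = 329 kN·m per $
  elm: M = 74.1 kN·m per $
  low-carbon steel: M = 60.0 kN·m per $
  borosilicate glass: M = 3.23 kN·m per $
Concrete has the largest M.

concrete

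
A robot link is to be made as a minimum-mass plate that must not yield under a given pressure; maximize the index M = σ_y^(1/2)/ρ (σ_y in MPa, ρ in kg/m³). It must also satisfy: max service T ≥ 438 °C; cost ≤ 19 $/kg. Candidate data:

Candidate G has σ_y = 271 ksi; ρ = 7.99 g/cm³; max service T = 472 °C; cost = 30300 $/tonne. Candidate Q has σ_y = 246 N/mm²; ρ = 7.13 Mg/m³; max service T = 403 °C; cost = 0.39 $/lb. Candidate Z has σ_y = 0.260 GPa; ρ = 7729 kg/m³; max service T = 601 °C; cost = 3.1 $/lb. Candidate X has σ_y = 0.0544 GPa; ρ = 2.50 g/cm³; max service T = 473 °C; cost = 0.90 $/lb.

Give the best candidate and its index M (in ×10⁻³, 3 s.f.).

candidate X, M = 2.95×10⁻³

Screen on constraints: max service T ≥ 438 °C; cost ≤ 19 $/kg. Survivors: candidate Z, candidate X.
After converting to SI:
  candidate Z: σ_y = 260.0 MPa, ρ = 7729 kg/m³
  candidate X: σ_y = 54.40 MPa, ρ = 2500 kg/m³
  candidate X: M = 2.95×10⁻³
  candidate Z: M = 2.09×10⁻³
Highest index: candidate X.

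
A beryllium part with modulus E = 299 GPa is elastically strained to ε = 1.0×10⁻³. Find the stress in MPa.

299 MPa

σ = E·ε = 299000 MPa × 1.0×10⁻³ = 299 MPa.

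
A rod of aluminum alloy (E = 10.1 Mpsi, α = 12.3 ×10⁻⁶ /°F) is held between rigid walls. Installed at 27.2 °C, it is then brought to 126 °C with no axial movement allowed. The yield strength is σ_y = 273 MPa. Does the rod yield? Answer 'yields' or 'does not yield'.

does not yield

E = 10.1 Mpsi = 69.64 GPa.
α = 12.3×10⁻⁶/°F × 9/5 = 22.1×10⁻⁶/K.
ΔT = 98.80 K. Constrained thermal stress σ = E·α·ΔT = 69.64×10³ MPa × 22.1×10⁻⁶ × 98.80 = 152 MPa (compressive).
Compare to σ_y = 273 MPa: σ < σ_y, so it does not yield.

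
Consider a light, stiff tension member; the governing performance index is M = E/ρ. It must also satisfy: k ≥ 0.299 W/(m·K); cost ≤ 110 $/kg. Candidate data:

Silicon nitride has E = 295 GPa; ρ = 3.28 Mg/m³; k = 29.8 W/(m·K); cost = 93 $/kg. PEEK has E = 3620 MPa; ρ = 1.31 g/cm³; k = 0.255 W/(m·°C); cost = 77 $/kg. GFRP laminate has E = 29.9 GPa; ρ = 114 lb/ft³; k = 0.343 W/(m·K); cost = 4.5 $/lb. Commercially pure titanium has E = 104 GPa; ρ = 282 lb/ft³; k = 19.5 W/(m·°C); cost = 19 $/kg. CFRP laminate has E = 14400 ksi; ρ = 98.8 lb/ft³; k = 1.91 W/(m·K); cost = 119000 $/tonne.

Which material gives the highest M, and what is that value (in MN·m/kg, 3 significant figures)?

silicon nitride, M = 89.9 MN·m/kg

Screen on constraints: k ≥ 0.299 W/(m·K); cost ≤ 110 $/kg. Survivors: silicon nitride, GFRP laminate, commercially pure titanium.
In SI units:
  silicon nitride: E = 295.0 GPa, ρ = 3280 kg/m³
  GFRP laminate: E = 29.90 GPa, ρ = 1826 kg/m³
  commercially pure titanium: E = 104.0 GPa, ρ = 4517 kg/m³
  silicon nitride: M = 89.9 MN·m/kg
  commercially pure titanium: M = 23.0 MN·m/kg
  GFRP laminate: M = 16.4 MN·m/kg
Silicon nitride has the largest M.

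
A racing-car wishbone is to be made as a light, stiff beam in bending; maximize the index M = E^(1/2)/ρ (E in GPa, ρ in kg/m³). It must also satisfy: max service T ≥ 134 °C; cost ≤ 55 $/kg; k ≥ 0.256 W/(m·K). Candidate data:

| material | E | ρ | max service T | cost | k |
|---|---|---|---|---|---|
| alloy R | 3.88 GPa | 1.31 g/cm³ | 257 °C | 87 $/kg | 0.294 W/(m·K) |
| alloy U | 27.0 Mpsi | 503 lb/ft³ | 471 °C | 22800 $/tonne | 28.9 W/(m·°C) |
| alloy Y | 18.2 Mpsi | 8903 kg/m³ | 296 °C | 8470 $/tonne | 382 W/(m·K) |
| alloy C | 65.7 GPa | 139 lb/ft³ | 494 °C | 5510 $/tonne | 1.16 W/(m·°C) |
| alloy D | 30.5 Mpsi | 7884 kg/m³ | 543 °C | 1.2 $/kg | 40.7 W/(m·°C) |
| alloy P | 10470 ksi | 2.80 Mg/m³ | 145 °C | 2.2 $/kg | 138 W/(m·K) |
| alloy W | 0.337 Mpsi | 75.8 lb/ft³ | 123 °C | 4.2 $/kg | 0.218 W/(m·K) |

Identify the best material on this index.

alloy C

Screen on constraints: max service T ≥ 134 °C; cost ≤ 55 $/kg; k ≥ 0.256 W/(m·K). Survivors: alloy U, alloy Y, alloy C, alloy D, alloy P.
Normalizing units and computing the index:
  alloy U: E = 186.2 GPa, ρ = 8057 kg/m³
  alloy Y: E = 125.5 GPa, ρ = 8903 kg/m³
  alloy C: E = 65.70 GPa, ρ = 2227 kg/m³
  alloy D: E = 210.3 GPa, ρ = 7884 kg/m³
  alloy P: E = 72.19 GPa, ρ = 2800 kg/m³
  alloy C: M = 3.64×10⁻³
  alloy P: M = 3.03×10⁻³
  alloy D: M = 1.84×10⁻³
  alloy U: M = 1.69×10⁻³
  alloy Y: M = 1.26×10⁻³
Alloy C ranks first.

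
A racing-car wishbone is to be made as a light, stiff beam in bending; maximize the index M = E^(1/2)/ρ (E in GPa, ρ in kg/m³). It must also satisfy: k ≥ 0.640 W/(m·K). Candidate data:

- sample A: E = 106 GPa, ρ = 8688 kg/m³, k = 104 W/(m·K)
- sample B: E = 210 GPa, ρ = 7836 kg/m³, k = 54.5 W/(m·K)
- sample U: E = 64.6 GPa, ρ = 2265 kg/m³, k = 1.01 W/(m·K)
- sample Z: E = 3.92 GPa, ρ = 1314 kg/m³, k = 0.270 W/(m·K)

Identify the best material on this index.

sample U

Screen on constraints: k ≥ 0.640 W/(m·K). Survivors: sample A, sample B, sample U.
Computing M directly (units already consistent):
  sample U: M = 3.55×10⁻³
  sample B: M = 1.85×10⁻³
  sample A: M = 1.19×10⁻³
The maximum is for sample U.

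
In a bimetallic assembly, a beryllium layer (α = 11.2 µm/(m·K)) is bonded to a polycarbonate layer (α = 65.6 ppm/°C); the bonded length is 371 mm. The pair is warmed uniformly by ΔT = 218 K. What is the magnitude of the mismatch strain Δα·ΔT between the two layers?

Δα = |11.2 − 65.6|×10⁻⁶/K = 54.4×10⁻⁶/K.
Mismatch strain = Δα·ΔT = 54.4×10⁻⁶ × 218.0 = 0.0119.

0.0119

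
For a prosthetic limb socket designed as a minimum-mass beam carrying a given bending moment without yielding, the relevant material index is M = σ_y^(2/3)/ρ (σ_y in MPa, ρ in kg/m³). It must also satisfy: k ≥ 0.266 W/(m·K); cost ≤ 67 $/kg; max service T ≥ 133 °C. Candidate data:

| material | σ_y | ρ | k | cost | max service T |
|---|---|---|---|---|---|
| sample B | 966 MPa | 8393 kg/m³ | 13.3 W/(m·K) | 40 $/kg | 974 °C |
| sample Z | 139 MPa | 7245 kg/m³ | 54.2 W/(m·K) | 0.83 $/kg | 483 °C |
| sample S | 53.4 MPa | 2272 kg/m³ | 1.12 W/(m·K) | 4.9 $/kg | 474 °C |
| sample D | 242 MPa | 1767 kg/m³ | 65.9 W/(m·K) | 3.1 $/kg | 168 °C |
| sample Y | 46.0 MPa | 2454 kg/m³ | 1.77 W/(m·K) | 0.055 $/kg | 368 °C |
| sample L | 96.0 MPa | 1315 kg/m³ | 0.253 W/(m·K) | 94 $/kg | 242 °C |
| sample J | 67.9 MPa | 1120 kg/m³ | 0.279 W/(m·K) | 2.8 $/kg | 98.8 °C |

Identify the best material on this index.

sample D

Screen on constraints: k ≥ 0.266 W/(m·K); cost ≤ 67 $/kg; max service T ≥ 133 °C. Survivors: sample B, sample Z, sample S, sample D, sample Y.
Per-candidate index values:
  sample D: M = 22.0×10⁻³
  sample B: M = 11.6×10⁻³
  sample S: M = 6.24×10⁻³
  sample Y: M = 5.23×10⁻³
  sample Z: M = 3.70×10⁻³
The maximum is for sample D.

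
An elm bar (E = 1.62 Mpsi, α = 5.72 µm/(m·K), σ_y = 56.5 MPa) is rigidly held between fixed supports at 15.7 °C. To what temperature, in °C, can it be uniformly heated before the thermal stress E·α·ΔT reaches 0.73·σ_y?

E = 1.62 Mpsi = 11.17 GPa.
E·α·ΔT = 41.24 MPa ⇒ ΔT = 41.24 / (11.17×10³ × 5.72×10⁻⁶) = 645.6 K.
T = 15.7 + 645.6 = 661.3 °C.

661 °C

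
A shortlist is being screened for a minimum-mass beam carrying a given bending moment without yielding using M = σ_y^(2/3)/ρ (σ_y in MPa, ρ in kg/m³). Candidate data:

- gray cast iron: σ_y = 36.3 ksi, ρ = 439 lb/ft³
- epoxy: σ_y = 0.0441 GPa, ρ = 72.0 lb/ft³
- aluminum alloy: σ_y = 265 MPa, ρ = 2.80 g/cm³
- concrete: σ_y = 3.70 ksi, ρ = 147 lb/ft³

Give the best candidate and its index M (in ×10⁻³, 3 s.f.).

aluminum alloy, M = 14.7×10⁻³

Putting every candidate on a common basis:
  gray cast iron: σ_y = 250.3 MPa, ρ = 7032 kg/m³
  epoxy: σ_y = 44.10 MPa, ρ = 1153 kg/m³
  aluminum alloy: σ_y = 265.0 MPa, ρ = 2800 kg/m³
  concrete: σ_y = 25.51 MPa, ρ = 2355 kg/m³
  aluminum alloy: M = 14.7×10⁻³
  epoxy: M = 10.8×10⁻³
  gray cast iron: M = 5.65×10⁻³
  concrete: M = 3.68×10⁻³
The maximum is for aluminum alloy.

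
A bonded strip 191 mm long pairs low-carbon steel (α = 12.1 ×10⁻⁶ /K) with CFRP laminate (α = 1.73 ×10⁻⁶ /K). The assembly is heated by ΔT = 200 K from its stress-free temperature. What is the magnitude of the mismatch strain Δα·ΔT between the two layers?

2.07×10⁻³

Δα = |12.1 − 1.73|×10⁻⁶/K = 10.4×10⁻⁶/K.
Mismatch strain = Δα·ΔT = 10.4×10⁻⁶ × 200.0 = 2.07×10⁻³.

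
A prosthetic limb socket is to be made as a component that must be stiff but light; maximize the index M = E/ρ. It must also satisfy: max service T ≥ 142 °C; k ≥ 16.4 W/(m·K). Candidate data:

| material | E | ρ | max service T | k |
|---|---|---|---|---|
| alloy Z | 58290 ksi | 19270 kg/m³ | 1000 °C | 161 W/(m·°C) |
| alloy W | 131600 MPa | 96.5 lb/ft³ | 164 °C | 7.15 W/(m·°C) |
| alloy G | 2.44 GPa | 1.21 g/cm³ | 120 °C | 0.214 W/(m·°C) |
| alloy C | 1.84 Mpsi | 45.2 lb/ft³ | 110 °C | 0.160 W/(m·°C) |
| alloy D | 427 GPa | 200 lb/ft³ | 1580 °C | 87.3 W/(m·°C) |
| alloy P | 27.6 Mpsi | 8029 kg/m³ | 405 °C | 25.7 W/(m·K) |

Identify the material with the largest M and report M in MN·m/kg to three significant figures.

alloy D, M = 133 MN·m/kg

Screen on constraints: max service T ≥ 142 °C; k ≥ 16.4 W/(m·K). Survivors: alloy Z, alloy D, alloy P.
Putting every candidate on a common basis:
  alloy Z: E = 401.9 GPa, ρ = 19270 kg/m³
  alloy D: E = 427.0 GPa, ρ = 3204 kg/m³
  alloy P: E = 190.3 GPa, ρ = 8029 kg/m³
  alloy D: M = 133 MN·m/kg
  alloy P: M = 23.7 MN·m/kg
  alloy Z: M = 20.9 MN·m/kg
Highest index: alloy D.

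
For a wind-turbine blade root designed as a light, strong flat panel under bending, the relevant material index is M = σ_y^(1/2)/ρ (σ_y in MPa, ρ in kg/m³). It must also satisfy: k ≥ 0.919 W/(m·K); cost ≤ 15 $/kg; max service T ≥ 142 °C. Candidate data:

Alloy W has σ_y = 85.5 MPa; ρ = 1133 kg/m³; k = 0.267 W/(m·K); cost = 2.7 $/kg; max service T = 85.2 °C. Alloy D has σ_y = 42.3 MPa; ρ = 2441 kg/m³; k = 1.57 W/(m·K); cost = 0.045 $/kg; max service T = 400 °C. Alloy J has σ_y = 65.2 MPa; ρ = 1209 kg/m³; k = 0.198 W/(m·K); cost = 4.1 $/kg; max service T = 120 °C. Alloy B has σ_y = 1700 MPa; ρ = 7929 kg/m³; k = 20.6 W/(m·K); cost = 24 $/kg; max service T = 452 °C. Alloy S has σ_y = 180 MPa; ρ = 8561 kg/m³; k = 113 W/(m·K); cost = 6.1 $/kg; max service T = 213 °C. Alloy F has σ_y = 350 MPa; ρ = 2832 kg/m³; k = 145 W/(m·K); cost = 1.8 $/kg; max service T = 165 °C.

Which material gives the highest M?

Screen on constraints: k ≥ 0.919 W/(m·K); cost ≤ 15 $/kg; max service T ≥ 142 °C. Survivors: alloy D, alloy S, alloy F.
Computing M directly (units already consistent):
  alloy F: M = 6.61×10⁻³
  alloy D: M = 2.66×10⁻³
  alloy S: M = 1.57×10⁻³
The maximum is for alloy F.

alloy F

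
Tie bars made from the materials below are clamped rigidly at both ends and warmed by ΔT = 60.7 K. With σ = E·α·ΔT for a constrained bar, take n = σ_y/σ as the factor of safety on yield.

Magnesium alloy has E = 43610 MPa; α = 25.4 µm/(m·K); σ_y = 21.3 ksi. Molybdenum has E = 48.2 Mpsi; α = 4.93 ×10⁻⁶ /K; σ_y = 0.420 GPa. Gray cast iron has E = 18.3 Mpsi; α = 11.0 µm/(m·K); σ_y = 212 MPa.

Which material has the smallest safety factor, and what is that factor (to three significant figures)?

Converting E to GPa, α to ×10⁻⁶/K, σ_y to MPa, then σ and n for each:
  magnesium alloy: E = 43.61, α = 25.4, σ_y = 146.9 → σ = 67.2 MPa, n = 2.18
  molybdenum: E = 332.3, α = 4.93, σ_y = 420.0 → σ = 99.4 MPa, n = 4.22
  gray cast iron: E = 126.2, α = 11.0, σ_y = 212.0 → σ = 84.2 MPa, n = 2.52
Smallest n: magnesium alloy with n = 2.18.

magnesium alloy, n = 2.18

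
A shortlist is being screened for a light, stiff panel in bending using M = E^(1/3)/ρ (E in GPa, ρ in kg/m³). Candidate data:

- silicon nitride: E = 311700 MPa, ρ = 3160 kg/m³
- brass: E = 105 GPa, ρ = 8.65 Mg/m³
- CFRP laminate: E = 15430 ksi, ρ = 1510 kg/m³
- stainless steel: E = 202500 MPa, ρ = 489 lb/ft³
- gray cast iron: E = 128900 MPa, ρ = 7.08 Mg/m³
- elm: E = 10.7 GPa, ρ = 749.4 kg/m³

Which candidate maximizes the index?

CFRP laminate

Convert each candidate to consistent units, then evaluate M:
  silicon nitride: E = 311.7 GPa, ρ = 3160 kg/m³
  brass: E = 105.0 GPa, ρ = 8650 kg/m³
  CFRP laminate: E = 106.4 GPa, ρ = 1510 kg/m³
  stainless steel: E = 202.5 GPa, ρ = 7833 kg/m³
  gray cast iron: E = 128.9 GPa, ρ = 7080 kg/m³
  elm: E = 10.70 GPa, ρ = 749.4 kg/m³
  CFRP laminate: M = 3.14×10⁻³
  elm: M = 2.94×10⁻³
  silicon nitride: M = 2.15×10⁻³
  stainless steel: M = 0.750×10⁻³
  gray cast iron: M = 0.713×10⁻³
  brass: M = 0.545×10⁻³
Highest index: CFRP laminate.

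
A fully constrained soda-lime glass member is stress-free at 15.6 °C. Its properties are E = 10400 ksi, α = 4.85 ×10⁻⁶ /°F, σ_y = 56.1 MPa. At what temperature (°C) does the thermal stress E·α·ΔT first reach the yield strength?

E = 10400 ksi = 71.71 GPa.
α = 4.85×10⁻⁶/°F × 9/5 = 8.73×10⁻⁶/K.
E·α·ΔT = 56.10 MPa ⇒ ΔT = 56.10 / (71.71×10³ × 8.73×10⁻⁶) = 89.62 K.
T = 15.6 + 89.62 = 105.2 °C.

105 °C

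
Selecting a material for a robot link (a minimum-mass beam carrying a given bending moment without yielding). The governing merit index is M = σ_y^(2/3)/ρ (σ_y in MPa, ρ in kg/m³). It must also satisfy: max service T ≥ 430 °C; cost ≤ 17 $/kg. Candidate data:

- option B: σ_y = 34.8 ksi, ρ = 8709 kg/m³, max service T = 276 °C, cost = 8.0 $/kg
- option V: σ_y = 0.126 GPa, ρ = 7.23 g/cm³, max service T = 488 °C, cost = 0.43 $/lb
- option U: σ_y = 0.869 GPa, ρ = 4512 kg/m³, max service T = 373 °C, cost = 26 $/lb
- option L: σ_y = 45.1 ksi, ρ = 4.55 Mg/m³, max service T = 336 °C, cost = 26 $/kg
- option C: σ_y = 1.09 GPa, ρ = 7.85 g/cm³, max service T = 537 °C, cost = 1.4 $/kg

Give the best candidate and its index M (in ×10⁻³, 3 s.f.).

option C, M = 13.5×10⁻³

Screen on constraints: max service T ≥ 430 °C; cost ≤ 17 $/kg. Survivors: option V, option C.
Convert each candidate to consistent units, then evaluate M:
  option V: σ_y = 126.0 MPa, ρ = 7230 kg/m³
  option C: σ_y = 1090 MPa, ρ = 7850 kg/m³
  option C: M = 13.5×10⁻³
  option V: M = 3.48×10⁻³
The maximum is for option C.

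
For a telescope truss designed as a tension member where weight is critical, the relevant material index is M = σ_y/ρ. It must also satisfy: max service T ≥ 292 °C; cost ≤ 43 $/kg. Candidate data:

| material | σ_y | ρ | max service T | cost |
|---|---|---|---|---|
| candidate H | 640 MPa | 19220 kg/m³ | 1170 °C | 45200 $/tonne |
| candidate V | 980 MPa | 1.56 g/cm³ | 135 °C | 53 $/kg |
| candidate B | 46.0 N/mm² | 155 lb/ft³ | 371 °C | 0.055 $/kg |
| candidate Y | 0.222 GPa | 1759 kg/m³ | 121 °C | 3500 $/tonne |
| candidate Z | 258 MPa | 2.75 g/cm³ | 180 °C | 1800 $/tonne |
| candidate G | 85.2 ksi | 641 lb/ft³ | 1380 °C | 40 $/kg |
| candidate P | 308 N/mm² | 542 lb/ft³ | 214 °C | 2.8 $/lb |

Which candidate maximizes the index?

Screen on constraints: max service T ≥ 292 °C; cost ≤ 43 $/kg. Survivors: candidate B, candidate G.
Normalizing units and computing the index:
  candidate B: σ_y = 46.00 MPa, ρ = 2483 kg/m³
  candidate G: σ_y = 587.4 MPa, ρ = 10270 kg/m³
  candidate G: M = 57.2 kN·m/kg
  candidate B: M = 18.5 kN·m/kg
Candidate G ranks first.

candidate G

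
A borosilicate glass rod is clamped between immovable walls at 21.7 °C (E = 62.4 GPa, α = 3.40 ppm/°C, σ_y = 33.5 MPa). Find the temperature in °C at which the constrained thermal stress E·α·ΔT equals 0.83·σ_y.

E·α·ΔT = 27.80 MPa ⇒ ΔT = 27.80 / (62.40×10³ × 3.40×10⁻⁶) = 131.1 K.
T = 21.7 + 131.1 = 152.8 °C.

153 °C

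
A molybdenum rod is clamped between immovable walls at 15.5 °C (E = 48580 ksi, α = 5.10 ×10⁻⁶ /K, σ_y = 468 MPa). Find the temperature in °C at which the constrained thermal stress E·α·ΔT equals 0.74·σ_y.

E = 48580 ksi = 334.9 GPa.
E·α·ΔT = 346.3 MPa ⇒ ΔT = 346.3 / (334.9×10³ × 5.10×10⁻⁶) = 202.7 K.
T = 15.5 + 202.7 = 218.2 °C.

218 °C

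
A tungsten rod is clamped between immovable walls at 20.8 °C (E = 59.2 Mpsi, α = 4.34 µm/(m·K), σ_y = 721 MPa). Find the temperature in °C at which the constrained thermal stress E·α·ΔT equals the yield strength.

E = 59.2 Mpsi = 408.2 GPa.
E·α·ΔT = 721.0 MPa ⇒ ΔT = 721.0 / (408.2×10³ × 4.34×10⁻⁶) = 407.0 K.
T = 20.8 + 407.0 = 427.8 °C.

428 °C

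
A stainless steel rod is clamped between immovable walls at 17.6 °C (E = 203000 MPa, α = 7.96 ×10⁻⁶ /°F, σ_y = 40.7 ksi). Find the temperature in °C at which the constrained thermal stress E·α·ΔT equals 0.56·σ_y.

E = 203000 MPa = 203.0 GPa.
α = 7.96×10⁻⁶/°F × 9/5 = 14.3×10⁻⁶/K.
σ_y = 40.7 ksi = 280.6 MPa.
E·α·ΔT = 157.1 MPa ⇒ ΔT = 157.1 / (203.0×10³ × 14.3×10⁻⁶) = 54.03 K.
T = 17.6 + 54.03 = 71.63 °C.

71.6 °C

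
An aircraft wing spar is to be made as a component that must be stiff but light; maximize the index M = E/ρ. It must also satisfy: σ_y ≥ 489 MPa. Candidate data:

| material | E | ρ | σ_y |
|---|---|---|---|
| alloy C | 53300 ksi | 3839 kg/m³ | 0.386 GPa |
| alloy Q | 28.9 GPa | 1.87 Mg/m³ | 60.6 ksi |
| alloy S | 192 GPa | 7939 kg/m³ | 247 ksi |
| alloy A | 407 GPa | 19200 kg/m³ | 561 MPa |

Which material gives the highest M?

Screen on constraints: σ_y ≥ 489 MPa. Survivors: alloy S, alloy A.
Normalizing units and computing the index:
  alloy S: E = 192.0 GPa, ρ = 7939 kg/m³
  alloy A: E = 407.0 GPa, ρ = 19200 kg/m³
  alloy S: M = 24.2 MN·m/kg
  alloy A: M = 21.2 MN·m/kg
Alloy S has the largest M.

alloy S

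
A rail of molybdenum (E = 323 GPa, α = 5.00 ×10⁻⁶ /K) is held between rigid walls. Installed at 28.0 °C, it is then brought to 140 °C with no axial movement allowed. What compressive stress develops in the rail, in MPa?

181 MPa

ΔT = 112.0 K. Constrained thermal stress σ = E·α·ΔT = 323.0×10³ MPa × 5.00×10⁻⁶ × 112.0 = 181 MPa (compressive).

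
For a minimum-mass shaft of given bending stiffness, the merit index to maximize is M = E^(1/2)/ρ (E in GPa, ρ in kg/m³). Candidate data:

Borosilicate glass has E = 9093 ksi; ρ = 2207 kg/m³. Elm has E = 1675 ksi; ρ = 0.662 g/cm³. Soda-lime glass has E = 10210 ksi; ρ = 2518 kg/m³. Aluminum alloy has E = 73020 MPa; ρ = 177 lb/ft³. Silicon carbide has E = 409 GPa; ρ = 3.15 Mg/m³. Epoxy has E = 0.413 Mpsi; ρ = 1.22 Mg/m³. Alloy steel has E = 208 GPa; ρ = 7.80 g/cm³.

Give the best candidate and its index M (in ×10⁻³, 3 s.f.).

Convert each candidate to consistent units, then evaluate M:
  borosilicate glass: E = 62.69 GPa, ρ = 2207 kg/m³
  elm: E = 11.55 GPa, ρ = 662.0 kg/m³
  soda-lime glass: E = 70.40 GPa, ρ = 2518 kg/m³
  aluminum alloy: E = 73.02 GPa, ρ = 2835 kg/m³
  silicon carbide: E = 409.0 GPa, ρ = 3150 kg/m³
  epoxy: E = 2.848 GPa, ρ = 1220 kg/m³
  alloy steel: E = 208.0 GPa, ρ = 7800 kg/m³
  silicon carbide: M = 6.42×10⁻³
  elm: M = 5.13×10⁻³
  borosilicate glass: M = 3.59×10⁻³
  soda-lime glass: M = 3.33×10⁻³
  aluminum alloy: M = 3.01×10⁻³
  alloy steel: M = 1.85×10⁻³
  epoxy: M = 1.38×10⁻³
Highest index: silicon carbide.

silicon carbide, M = 6.42×10⁻³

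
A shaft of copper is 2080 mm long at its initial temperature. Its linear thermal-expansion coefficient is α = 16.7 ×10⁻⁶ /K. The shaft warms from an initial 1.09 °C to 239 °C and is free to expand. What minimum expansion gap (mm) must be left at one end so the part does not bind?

8.26 mm

ΔT = 239 − 1.09 = 237.9 K.
ΔL = α·L₀·ΔT = 16.7×10⁻⁶ × 2080 mm × 237.9 K = 8.26 mm.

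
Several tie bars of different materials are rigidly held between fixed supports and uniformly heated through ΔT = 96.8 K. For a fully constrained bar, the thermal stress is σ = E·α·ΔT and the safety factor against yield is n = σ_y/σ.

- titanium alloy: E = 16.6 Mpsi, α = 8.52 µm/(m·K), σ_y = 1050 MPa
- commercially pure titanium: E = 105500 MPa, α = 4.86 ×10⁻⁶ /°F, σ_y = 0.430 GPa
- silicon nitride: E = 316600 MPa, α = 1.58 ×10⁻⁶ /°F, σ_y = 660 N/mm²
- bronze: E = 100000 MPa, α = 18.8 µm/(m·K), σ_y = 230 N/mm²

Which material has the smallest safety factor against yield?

Per material, after unit conversion:
  titanium alloy: E = 114.5, α = 8.52, σ_y = 1050 → σ = 94.4 MPa, n = 11.1
  commercially pure titanium: E = 105.5, α = 8.75, σ_y = 430.0 → σ = 89.3 MPa, n = 4.81
  silicon nitride: E = 316.6, α = 2.84, σ_y = 660.0 → σ = 87.2 MPa, n = 7.57
  bronze: E = 100.0, α = 18.8, σ_y = 230.0 → σ = 182 MPa, n = 1.26
Bronze has the lowest safety factor, n = 1.26.

bronze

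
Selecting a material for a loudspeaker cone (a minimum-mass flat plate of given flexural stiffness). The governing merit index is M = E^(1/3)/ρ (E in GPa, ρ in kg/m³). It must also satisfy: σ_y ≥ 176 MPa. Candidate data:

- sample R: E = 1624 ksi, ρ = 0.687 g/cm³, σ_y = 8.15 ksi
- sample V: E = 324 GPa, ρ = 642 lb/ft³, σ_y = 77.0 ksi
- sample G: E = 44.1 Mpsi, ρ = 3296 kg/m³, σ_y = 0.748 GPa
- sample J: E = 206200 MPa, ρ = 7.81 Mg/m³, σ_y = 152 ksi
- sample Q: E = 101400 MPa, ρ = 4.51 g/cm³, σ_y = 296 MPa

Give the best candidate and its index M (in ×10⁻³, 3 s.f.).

Screen on constraints: σ_y ≥ 176 MPa. Survivors: sample V, sample G, sample J, sample Q.
Putting every candidate on a common basis:
  sample V: E = 324.0 GPa, ρ = 10280 kg/m³
  sample G: E = 304.1 GPa, ρ = 3296 kg/m³
  sample J: E = 206.2 GPa, ρ = 7810 kg/m³
  sample Q: E = 101.4 GPa, ρ = 4510 kg/m³
  sample G: M = 2.04×10⁻³
  sample Q: M = 1.03×10⁻³
  sample J: M = 0.756×10⁻³
  sample V: M = 0.668×10⁻³
The maximum is for sample G.

sample G, M = 2.04×10⁻³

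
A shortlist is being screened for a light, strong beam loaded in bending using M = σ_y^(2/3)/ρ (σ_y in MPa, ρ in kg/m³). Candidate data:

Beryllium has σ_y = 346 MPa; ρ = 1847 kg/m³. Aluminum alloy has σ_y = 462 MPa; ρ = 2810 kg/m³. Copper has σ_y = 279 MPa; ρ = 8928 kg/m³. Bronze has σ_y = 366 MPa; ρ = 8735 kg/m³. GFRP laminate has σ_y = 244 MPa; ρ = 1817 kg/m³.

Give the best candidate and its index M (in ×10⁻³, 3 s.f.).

beryllium, M = 26.7×10⁻³

Per-candidate index values:
  beryllium: M = 26.7×10⁻³
  GFRP laminate: M = 21.5×10⁻³
  aluminum alloy: M = 21.3×10⁻³
  bronze: M = 5.86×10⁻³
  copper: M = 4.78×10⁻³
Beryllium has the largest M.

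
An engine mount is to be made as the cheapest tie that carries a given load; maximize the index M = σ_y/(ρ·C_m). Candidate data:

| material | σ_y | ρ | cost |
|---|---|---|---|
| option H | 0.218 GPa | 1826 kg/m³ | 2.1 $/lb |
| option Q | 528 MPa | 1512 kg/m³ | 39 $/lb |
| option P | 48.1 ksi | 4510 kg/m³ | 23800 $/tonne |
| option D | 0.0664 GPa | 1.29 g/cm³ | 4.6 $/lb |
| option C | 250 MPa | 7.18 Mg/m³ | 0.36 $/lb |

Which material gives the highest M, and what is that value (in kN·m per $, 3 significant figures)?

option C, M = 43.9 kN·m per $

After converting to SI:
  option H: σ_y = 218.0 MPa, ρ = 1826 kg/m³, cost = 4.630 $/kg
  option Q: σ_y = 528.0 MPa, ρ = 1512 kg/m³, cost = 85.98 $/kg
  option P: σ_y = 331.6 MPa, ρ = 4510 kg/m³, cost = 23.80 $/kg
  option D: σ_y = 66.40 MPa, ρ = 1290 kg/m³, cost = 10.14 $/kg
  option C: σ_y = 250.0 MPa, ρ = 7180 kg/m³, cost = 0.7937 $/kg
  option C: M = 43.9 kN·m per $
  option H: M = 25.8 kN·m per $
  option D: M = 5.08 kN·m per $
  option Q: M = 4.06 kN·m per $
  option P: M = 3.09 kN·m per $
Highest index: option C.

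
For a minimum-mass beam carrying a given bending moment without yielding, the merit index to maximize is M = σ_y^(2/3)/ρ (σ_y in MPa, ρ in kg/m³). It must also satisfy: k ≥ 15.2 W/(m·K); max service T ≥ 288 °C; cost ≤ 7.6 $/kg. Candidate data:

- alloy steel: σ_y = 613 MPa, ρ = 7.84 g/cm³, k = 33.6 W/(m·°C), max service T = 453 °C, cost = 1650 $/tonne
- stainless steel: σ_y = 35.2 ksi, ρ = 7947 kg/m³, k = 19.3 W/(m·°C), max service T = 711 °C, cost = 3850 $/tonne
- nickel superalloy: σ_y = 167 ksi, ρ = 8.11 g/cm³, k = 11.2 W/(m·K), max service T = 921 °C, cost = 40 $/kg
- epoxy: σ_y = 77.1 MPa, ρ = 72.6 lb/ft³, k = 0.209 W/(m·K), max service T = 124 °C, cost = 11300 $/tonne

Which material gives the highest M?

Screen on constraints: k ≥ 15.2 W/(m·K); max service T ≥ 288 °C; cost ≤ 7.6 $/kg. Survivors: alloy steel, stainless steel.
Putting every candidate on a common basis:
  alloy steel: σ_y = 613.0 MPa, ρ = 7840 kg/m³
  stainless steel: σ_y = 242.7 MPa, ρ = 7947 kg/m³
  alloy steel: M = 9.20×10⁻³
  stainless steel: M = 4.90×10⁻³
Alloy steel ranks first.

alloy steel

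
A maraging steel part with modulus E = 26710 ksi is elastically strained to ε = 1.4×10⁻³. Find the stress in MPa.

E = 26710 ksi = 184.2 GPa.
σ = E·ε = 184200 MPa × 1.4×10⁻³ = 258 MPa.

258 MPa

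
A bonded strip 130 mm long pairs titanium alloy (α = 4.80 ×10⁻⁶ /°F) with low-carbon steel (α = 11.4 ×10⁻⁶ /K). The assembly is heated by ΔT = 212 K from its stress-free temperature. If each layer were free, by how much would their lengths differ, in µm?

76.1 µm

titanium alloy: α = 4.80×10⁻⁶/°F × 9/5 = 8.64×10⁻⁶/K.
Δα = |8.64 − 11.4|×10⁻⁶/K = 2.76×10⁻⁶/K.
ΔL_mismatch = Δα·L·ΔT = 2.76×10⁻⁶ × 130.0 mm × 212.0 K = 76.1 µm.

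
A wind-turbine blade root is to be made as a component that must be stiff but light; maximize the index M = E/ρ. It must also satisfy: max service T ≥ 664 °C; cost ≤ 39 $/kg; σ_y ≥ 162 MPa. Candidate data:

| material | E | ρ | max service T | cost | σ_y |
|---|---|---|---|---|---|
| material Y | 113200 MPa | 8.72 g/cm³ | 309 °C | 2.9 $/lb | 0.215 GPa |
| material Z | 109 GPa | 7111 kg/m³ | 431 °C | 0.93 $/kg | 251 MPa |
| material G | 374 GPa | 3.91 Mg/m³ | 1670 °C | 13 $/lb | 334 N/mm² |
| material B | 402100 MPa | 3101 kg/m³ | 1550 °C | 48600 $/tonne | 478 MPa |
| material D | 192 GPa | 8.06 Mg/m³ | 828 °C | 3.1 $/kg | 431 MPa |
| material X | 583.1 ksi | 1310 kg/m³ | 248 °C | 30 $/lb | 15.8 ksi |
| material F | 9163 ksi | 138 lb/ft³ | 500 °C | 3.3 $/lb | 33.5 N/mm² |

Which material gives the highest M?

material G

Screen on constraints: max service T ≥ 664 °C; cost ≤ 39 $/kg; σ_y ≥ 162 MPa. Survivors: material G, material D.
Putting every candidate on a common basis:
  material G: E = 374.0 GPa, ρ = 3910 kg/m³
  material D: E = 192.0 GPa, ρ = 8060 kg/m³
  material G: M = 95.7 MN·m/kg
  material D: M = 23.8 MN·m/kg
Highest index: material G.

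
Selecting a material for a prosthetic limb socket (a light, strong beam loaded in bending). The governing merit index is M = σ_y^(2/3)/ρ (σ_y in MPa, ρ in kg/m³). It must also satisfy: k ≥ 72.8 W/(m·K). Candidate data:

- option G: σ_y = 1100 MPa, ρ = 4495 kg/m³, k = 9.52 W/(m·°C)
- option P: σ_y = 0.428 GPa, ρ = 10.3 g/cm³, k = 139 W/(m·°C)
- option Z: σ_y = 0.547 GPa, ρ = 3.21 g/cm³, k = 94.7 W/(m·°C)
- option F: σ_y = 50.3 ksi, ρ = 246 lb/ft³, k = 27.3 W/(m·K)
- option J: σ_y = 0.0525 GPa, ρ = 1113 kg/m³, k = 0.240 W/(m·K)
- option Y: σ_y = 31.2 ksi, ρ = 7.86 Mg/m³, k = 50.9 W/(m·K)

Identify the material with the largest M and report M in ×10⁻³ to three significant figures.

option Z, M = 20.8×10⁻³

Screen on constraints: k ≥ 72.8 W/(m·K). Survivors: option P, option Z.
After converting to SI:
  option P: σ_y = 428.0 MPa, ρ = 10300 kg/m³
  option Z: σ_y = 547.0 MPa, ρ = 3210 kg/m³
  option Z: M = 20.8×10⁻³
  option P: M = 5.51×10⁻³
The maximum is for option Z.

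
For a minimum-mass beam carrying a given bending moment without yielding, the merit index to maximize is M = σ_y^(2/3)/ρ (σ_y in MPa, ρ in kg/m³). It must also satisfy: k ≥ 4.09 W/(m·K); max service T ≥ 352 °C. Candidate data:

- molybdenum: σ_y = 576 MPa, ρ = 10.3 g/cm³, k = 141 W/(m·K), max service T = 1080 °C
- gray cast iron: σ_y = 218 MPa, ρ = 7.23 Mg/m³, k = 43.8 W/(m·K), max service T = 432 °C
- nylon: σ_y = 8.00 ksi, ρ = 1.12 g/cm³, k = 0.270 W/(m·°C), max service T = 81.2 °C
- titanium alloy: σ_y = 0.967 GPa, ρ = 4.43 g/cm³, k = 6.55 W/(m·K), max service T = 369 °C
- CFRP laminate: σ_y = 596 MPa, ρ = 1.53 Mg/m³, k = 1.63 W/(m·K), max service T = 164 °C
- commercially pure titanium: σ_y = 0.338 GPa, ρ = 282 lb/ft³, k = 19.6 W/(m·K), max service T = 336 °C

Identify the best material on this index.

Screen on constraints: k ≥ 4.09 W/(m·K); max service T ≥ 352 °C. Survivors: molybdenum, gray cast iron, titanium alloy.
Convert each candidate to consistent units, then evaluate M:
  molybdenum: σ_y = 576.0 MPa, ρ = 10300 kg/m³
  gray cast iron: σ_y = 218.0 MPa, ρ = 7230 kg/m³
  titanium alloy: σ_y = 967.0 MPa, ρ = 4430 kg/m³
  titanium alloy: M = 22.1×10⁻³
  molybdenum: M = 6.72×10⁻³
  gray cast iron: M = 5.01×10⁻³
The maximum is for titanium alloy.

titanium alloy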